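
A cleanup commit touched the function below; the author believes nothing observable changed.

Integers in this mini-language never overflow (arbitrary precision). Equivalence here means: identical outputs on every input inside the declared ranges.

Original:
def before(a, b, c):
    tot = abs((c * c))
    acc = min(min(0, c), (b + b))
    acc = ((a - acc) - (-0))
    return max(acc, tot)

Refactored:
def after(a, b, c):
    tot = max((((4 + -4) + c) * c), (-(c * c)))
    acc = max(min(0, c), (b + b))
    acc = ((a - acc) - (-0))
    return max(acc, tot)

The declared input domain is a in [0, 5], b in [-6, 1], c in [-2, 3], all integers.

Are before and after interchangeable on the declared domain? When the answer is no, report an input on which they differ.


Try a=0, b=-6, c=-2.
before: tot = 4; acc = -12; acc = 12; return 12
after: tot = 4; acc = -2; acc = 2; return 4
12 != 4, so the rewrite changes behavior.
verdict: not equivalent; witness: a=0, b=-6, c=-2


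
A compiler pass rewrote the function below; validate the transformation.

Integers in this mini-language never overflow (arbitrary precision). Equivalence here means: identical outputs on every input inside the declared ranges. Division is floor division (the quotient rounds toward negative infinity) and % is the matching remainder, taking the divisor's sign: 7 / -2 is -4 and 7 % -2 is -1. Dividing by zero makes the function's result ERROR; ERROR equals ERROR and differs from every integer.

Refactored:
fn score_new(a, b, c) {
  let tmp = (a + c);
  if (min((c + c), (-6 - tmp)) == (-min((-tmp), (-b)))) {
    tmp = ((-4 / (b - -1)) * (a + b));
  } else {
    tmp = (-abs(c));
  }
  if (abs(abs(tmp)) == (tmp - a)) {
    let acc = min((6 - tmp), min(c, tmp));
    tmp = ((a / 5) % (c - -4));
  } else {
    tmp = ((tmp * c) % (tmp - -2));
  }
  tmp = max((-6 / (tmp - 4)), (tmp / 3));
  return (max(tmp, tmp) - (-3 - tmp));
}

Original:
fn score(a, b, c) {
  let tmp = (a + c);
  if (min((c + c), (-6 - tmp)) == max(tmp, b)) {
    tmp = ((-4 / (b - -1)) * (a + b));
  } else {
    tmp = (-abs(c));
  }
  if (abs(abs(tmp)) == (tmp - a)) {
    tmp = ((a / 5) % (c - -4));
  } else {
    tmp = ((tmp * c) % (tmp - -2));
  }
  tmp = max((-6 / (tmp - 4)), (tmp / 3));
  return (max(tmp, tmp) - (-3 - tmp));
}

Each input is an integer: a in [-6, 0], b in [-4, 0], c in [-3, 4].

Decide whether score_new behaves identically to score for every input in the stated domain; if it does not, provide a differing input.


Equivalent. Beyond behavior-preserving changes, the revision adds an assignment to `acc` whose value nothing reads.
An exhaustive pass over the 280 declared inputs shows identical outputs.
As a probe, take a=-5, b=-4, c=-3: score runs tmp = -8; (min((c + c), (-6 - tmp)) == max(tmp, b)) -> false; tmp = -3; (abs(abs(tmp)) == (tmp - a)) -> false; tmp = 0; tmp = 1; return 5; score_new runs tmp = -8; (min((c + c), (-6 - tmp)) == (-min((-tmp), (-b)))) -> false; tmp = -3; (abs(abs(tmp)) == (tmp - a)) -> false; tmp = 0; tmp = 1; return 5; both end at 5.
verdict: equivalent


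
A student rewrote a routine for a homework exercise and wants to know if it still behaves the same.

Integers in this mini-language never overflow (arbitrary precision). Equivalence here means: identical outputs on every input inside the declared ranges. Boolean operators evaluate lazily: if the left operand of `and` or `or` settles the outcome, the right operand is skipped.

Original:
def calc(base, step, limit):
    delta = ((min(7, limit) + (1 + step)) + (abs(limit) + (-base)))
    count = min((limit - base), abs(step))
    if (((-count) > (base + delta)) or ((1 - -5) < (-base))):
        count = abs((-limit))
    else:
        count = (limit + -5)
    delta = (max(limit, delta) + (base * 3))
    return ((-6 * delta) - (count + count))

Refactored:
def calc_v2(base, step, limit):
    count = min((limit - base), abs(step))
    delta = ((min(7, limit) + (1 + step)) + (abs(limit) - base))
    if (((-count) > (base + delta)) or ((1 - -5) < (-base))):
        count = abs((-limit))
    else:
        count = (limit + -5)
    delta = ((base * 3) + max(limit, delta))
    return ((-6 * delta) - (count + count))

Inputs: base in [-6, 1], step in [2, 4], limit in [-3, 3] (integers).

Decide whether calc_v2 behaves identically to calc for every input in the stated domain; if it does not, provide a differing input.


This is a faithful refactor — arithmetic usage differs, but the computed results match everywhere.
As a probe, take base=0, step=3, limit=1: calc runs delta becomes 6; next count becomes 1; next (((-count) > (base + delta)) or ((1 - -5) < (-base))) evaluates to false; next count becomes -4; next delta becomes 6; next final value -28; calc_v2 runs count becomes 1; next delta becomes 6; next (((-count) > (base + delta)) or ((1 - -5) < (-base))) evaluates to false; next count becomes -4; next delta becomes 6; next final value -28; both end at -28.
Checked all 168 inputs in the declared domain: the outputs agree on every one.
verdict: equivalent


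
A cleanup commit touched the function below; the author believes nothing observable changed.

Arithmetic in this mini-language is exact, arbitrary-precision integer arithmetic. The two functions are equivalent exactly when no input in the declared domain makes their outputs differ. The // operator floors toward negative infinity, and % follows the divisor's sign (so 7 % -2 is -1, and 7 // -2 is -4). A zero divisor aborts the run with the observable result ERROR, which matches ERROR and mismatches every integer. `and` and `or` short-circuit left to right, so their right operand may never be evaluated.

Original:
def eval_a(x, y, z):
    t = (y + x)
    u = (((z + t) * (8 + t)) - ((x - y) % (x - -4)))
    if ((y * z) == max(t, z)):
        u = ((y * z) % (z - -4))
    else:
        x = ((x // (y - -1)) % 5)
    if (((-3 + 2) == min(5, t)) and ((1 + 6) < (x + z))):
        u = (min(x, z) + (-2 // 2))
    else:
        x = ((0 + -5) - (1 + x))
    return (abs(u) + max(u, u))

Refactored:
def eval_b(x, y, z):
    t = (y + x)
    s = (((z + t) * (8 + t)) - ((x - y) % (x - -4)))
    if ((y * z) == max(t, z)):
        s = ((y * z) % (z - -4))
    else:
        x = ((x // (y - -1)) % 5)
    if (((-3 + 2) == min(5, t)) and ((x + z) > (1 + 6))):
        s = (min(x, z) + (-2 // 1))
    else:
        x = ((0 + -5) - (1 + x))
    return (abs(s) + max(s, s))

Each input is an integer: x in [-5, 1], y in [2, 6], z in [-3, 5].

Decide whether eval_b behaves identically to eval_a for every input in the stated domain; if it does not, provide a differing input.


x=-5, y=4, z=4 yields 6 from eval_a but 4 from eval_b.
verdict: not equivalent; witness: x=-5, y=4, z=4


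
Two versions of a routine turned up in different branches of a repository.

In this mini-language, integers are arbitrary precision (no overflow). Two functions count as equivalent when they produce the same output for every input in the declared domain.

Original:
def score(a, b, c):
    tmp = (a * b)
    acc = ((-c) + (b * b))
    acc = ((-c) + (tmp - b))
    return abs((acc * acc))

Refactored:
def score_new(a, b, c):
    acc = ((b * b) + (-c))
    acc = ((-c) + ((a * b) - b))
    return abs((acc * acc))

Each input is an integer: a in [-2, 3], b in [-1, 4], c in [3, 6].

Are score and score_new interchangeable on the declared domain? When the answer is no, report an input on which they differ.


Equivalent — the differences include local variable names differ, plus statement counts differ, yet no declared input distinguishes the two.
Spot check at a=0, b=1, c=5 — score: tmp = 0; acc = -4; acc = -6; return 36. score_new: acc = -4; acc = -6; return 36. Both give 36.
Sweeping the whole domain (144 inputs) finds no disagreement.
verdict: equivalent


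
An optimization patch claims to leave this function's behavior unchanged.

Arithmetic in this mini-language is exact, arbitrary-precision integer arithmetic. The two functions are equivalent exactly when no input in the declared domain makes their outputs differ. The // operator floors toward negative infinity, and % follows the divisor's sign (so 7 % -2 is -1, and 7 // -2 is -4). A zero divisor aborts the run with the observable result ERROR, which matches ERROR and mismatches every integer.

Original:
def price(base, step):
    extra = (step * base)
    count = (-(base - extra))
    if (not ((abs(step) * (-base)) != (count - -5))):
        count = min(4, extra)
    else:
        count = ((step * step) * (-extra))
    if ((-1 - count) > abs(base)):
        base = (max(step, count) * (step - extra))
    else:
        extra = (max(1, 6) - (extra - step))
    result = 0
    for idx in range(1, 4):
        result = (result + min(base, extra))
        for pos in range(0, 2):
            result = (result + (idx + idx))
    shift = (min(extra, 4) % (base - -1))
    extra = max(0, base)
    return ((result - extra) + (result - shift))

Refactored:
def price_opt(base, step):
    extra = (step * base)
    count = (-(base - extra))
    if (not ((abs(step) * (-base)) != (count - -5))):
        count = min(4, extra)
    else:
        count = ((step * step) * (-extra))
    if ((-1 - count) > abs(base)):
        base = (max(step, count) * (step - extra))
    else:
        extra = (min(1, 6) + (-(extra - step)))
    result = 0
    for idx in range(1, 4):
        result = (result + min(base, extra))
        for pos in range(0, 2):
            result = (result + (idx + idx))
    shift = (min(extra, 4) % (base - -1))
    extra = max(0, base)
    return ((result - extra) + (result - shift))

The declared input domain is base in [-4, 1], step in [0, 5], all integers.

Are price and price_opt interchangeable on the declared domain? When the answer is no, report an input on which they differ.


These are not equivalent — on base=-3, step=0 the outputs split (30 vs 31).
price: extra = 0; count = 3; (not ((abs(step) * (-base)) != (count - -5))) -> false; count = 0; ((-1 - count) > abs(base)) -> false; extra = 6; result = 0; [idx=1]; result = -3; [pos=0]; result = -1; [pos=1]; result = 1; [idx=2]; result = -2; [pos=0]; result = 2; [pos=1]; result = 6; [idx=3]; result = 3; [pos=0]; result = 9; [pos=1]; result = 15; shift = 0; extra = 0; return 30
price_opt: extra = 0; count = 3; (not ((abs(step) * (-base)) != (count - -5))) -> false; count = 0; ((-1 - count) > abs(base)) -> false; extra = 1; result = 0; [idx=1]; result = -3; [pos=0]; result = -1; [pos=1]; result = 1; [idx=2]; result = -2; [pos=0]; result = 2; [pos=1]; result = 6; [idx=3]; result = 3; [pos=0]; result = 9; [pos=1]; result = 15; shift = -1; extra = 0; return 31
verdict: not equivalent; witness: base=-3, step=0


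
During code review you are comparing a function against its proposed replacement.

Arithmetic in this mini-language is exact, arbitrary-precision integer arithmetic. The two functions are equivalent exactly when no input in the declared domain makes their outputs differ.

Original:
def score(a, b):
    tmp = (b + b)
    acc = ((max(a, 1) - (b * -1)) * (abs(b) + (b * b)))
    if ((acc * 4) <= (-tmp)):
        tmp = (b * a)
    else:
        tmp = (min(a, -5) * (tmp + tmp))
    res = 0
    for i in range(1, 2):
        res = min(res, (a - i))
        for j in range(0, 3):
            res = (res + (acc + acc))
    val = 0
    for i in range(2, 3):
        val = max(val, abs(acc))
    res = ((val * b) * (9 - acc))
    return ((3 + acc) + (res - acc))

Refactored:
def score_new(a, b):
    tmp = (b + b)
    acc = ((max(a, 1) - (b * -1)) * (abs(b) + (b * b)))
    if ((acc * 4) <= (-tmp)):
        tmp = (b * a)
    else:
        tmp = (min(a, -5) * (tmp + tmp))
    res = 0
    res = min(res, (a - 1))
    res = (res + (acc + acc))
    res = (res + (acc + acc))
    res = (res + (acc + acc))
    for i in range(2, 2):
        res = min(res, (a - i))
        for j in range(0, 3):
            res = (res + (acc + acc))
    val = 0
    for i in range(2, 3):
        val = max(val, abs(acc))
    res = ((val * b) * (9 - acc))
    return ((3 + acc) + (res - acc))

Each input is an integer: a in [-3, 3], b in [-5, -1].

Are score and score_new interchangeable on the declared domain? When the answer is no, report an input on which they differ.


Reading the diff, among the changes: loop structure differs; statement counts differ; constant usage differs; arithmetic usage differs; min/max/abs usage differs.
Tracing a=2, b=-5: score: tmp := -10 | acc := -90 | ((acc * 4) <= (-tmp)): true | tmp := -10 | res := 0 | iter i=1: | res := 0 | iter j=0: | res := -180 | iter j=1: | res := -360 | iter j=2: | res := -540 | val := 0 | iter i=2: | val := 90 | res := -44550 | result -44547 | score_new: tmp := -10 | acc := -90 | ((acc * 4) <= (-tmp)): true | tmp := -10 | res := 0 | res := 0 | res := -180 | res := -360 | res := -540 | loop over i: empty range | val := 0 | iter i=2: | val := 90 | res := -44550 | result -44547 — matching result -44547.
Across all 35 domain points the two functions coincide.
verdict: equivalent


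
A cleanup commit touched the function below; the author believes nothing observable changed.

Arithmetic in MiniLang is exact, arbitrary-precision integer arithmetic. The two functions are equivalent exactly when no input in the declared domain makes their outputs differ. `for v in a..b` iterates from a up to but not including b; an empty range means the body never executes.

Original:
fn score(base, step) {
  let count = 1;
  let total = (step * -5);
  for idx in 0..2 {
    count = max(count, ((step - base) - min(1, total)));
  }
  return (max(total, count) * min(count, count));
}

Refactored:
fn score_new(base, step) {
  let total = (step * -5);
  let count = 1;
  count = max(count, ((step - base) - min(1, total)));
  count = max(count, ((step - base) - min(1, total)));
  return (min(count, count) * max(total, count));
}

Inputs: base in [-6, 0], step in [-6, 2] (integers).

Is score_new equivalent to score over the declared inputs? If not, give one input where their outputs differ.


Comparing the listings, the differences include: min/max/abs usage differs; and local variable names differ; and arithmetic usage differs; and constant usage differs; and loop structure differs.
Spot check at base=-3, step=-6 — score: count=1, then total=30, then (idx=0), then count=1, then (idx=1), then count=1, then returns 30. score_new: total=30, then count=1, then count=1, then count=1, then returns 30. Both give 30.
Checked all 63 inputs in the declared domain: the outputs agree on every one.
verdict: equivalent


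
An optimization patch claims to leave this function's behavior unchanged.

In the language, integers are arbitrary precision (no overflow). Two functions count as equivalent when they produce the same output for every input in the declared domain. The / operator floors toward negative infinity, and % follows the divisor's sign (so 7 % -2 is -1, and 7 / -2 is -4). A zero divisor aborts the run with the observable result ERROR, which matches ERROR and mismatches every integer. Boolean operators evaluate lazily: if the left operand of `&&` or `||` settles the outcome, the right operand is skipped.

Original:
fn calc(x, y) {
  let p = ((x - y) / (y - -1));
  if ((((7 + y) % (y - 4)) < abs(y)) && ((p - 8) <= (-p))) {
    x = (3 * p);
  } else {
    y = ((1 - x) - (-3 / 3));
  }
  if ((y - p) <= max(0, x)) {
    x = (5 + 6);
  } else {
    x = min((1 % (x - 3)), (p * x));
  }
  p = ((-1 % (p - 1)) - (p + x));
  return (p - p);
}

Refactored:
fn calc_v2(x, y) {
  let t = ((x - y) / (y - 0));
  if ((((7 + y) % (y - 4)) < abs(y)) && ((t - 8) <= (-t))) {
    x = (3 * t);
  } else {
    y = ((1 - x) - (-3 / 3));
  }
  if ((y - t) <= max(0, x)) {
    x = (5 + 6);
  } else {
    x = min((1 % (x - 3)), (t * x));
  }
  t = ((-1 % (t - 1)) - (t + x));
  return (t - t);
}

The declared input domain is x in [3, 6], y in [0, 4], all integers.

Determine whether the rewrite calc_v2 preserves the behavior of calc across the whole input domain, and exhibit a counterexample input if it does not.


Run the pair on x=3, y=0.
calc: p becomes 3; next ((((7 + y) % (y - 4)) < abs(y)) && ((p - 8) <= (-p))) evaluates to true; next x becomes 9; next ((y - p) <= max(0, x)) evaluates to true; next x becomes 11; next p becomes -13; next final value 0
calc_v2: hits division by zero so the output is ERROR
0 and ERROR differ, so these are not the same function on this domain.
verdict: not equivalent; witness: x=3, y=0


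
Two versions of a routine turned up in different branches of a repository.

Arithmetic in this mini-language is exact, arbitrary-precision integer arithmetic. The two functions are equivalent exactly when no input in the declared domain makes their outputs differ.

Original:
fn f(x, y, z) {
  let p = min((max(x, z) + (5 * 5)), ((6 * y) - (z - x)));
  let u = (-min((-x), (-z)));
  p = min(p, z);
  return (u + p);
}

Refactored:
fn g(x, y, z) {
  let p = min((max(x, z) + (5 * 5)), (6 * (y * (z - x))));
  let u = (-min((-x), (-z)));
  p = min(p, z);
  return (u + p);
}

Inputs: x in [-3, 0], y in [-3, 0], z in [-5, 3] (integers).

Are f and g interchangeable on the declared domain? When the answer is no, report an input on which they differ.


Consider the input x=-3, y=-3, z=-5.
f: p becomes -16; next u becomes -3; next p becomes -16; next final value -19
g: p becomes 22; next u becomes -3; next p becomes -5; next final value -8
-19 and -8 differ, so these are not the same function on this domain.
verdict: not equivalent; witness: x=-3, y=-3, z=-5


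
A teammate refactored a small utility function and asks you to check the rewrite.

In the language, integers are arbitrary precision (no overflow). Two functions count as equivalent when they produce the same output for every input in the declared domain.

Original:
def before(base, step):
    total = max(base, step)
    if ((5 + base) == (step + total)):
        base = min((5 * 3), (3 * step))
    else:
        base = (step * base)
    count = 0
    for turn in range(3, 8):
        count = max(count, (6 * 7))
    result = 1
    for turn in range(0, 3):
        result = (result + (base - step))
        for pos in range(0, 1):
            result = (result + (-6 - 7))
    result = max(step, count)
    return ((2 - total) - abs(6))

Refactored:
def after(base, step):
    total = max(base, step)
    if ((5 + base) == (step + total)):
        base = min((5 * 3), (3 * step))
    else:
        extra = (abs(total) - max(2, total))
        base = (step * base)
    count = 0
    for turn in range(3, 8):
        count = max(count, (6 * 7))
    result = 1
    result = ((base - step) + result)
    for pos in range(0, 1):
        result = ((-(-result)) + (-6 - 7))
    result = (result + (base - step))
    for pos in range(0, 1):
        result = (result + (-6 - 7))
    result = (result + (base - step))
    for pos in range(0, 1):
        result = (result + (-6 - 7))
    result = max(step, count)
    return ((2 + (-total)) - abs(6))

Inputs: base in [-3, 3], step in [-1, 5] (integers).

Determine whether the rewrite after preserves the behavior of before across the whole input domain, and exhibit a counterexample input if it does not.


Comparing the listings, the differences include: arithmetic usage differs, constant usage differs, loop structure differs, local variable names differ, statement counts differ, min/max/abs usage differs.
Tracing base=3, step=3: before: total := 3 | ((5 + base) == (step + total)): false | base := 9 | count := 0 | iter turn=3: | count := 42 | iter turn=4: | count := 42 | iter turn=5: | count := 42 | iter turn=6: | count := 42 | iter turn=7: | count := 42 | result := 1 | iter turn=0: | result := 7 | iter pos=0: | result := -6 | iter turn=1: | result := 0 | iter pos=0: | result := -13 | iter turn=2: | result := -7 | iter pos=0: | result := -20 | result := 42 | result -7 | after: total := 3 | ((5 + base) == (step + total)): false | extra := 0 | base := 9 | count := 0 | iter turn=3: | count := 42 | iter turn=4: | count := 42 | iter turn=5: | count := 42 | iter turn=6: | count := 42 | iter turn=7: | count := 42 | result := 1 | result := 7 | iter pos=0: | result := -6 | result := 0 | iter pos=0: | result := -13 | result := -7 | iter pos=0: | result := -20 | result := 42 | result -7 — matching result -7.
Across all 49 domain points the two functions coincide.
verdict: equivalent


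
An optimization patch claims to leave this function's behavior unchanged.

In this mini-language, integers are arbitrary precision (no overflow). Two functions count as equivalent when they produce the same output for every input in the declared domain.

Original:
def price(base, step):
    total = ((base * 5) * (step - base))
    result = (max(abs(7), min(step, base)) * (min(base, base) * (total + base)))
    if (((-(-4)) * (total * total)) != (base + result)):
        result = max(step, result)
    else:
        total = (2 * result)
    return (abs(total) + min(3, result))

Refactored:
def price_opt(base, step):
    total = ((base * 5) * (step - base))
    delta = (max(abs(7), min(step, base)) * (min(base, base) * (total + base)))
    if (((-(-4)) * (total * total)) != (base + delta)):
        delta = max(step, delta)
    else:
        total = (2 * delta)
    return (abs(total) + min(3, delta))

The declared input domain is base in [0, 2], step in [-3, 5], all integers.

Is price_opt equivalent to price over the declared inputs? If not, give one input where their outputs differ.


This is a faithful refactor — local variable names differ, but the computed results match everywhere.
As a probe, take base=2, step=2: price runs total=0, then result=28, then (((-(-4)) * (total * total)) != (base + result)) is true, then result=28, then returns 3; price_opt runs total=0, then delta=28, then (((-(-4)) * (total * total)) != (base + delta)) is true, then delta=28, then returns 3; both end at 3.
Every one of the 27 inputs gives matching results.
verdict: equivalent


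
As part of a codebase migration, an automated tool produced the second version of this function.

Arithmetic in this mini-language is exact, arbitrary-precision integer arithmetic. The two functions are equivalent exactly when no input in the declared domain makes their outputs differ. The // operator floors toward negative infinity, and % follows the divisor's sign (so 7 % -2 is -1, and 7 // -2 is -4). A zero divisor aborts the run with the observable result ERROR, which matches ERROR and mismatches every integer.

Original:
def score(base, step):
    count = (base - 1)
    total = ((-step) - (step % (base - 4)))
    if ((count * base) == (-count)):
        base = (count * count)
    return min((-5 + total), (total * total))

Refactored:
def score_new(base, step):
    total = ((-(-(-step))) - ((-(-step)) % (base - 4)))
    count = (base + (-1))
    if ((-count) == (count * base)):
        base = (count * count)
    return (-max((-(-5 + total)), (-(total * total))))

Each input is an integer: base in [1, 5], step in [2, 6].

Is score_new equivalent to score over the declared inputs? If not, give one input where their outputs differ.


The two are interchangeable: arithmetic usage differs, and min/max/abs usage differs, and every declared input agrees.
Tracing base=5, step=4: score: count=4, then total=-4, then ((count * base) == (-count)) is false, then returns -9 | score_new: total=-4, then count=4, then ((-count) == (count * base)) is false, then returns -9 — matching result -9.
Across all 25 domain points the two functions coincide.
verdict: equivalent


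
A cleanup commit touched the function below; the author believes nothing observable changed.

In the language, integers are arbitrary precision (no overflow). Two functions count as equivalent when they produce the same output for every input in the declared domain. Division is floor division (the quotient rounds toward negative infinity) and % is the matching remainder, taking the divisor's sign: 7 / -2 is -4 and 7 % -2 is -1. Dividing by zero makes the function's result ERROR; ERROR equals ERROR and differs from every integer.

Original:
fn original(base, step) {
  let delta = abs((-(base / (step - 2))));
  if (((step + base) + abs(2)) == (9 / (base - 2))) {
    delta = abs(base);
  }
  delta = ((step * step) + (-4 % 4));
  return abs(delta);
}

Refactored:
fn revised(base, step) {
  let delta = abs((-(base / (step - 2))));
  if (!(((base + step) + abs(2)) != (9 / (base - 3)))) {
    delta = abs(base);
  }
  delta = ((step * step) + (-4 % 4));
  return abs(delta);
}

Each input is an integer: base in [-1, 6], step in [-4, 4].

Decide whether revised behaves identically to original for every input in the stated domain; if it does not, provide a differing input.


There is a counterexample at base=2, step=-4: ERROR on one side, 16 on the other.
original: delta becomes 1; next hits division by zero so the output is ERROR
revised: delta becomes 1; next (!(((base + step) + abs(2)) != (9 / (base - 3)))) evaluates to false; next delta becomes 16; next final value 16
verdict: not equivalent; witness: base=2, step=-4


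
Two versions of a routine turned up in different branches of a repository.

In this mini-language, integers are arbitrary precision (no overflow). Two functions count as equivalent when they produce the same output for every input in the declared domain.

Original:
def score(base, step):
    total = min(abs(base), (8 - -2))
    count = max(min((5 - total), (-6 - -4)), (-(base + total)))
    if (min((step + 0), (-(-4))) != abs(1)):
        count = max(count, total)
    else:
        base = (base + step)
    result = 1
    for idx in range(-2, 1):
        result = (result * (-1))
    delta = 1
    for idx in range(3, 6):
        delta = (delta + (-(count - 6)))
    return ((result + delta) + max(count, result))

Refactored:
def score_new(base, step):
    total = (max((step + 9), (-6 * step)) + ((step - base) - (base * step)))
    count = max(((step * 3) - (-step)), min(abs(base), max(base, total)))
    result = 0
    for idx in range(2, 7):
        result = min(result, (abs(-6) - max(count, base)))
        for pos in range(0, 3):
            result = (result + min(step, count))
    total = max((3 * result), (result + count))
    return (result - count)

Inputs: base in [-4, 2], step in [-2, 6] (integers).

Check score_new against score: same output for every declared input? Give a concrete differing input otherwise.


Evaluate both at base=-4, step=-2.
score: total becomes 4; next count becomes 0; next (min((step + 0), (-(-4))) != abs(1)) evaluates to true; next count becomes 4; next result becomes 1; next at idx=-2:; next result becomes -1; next at idx=-1:; next result becomes 1; next at idx=0:; next result becomes -1; next delta becomes 1; next at idx=3:; next delta becomes 3; next at idx=4:; next delta becomes 5; next at idx=5:; next delta becomes 7; next final value 10
score_new: total becomes 6; next count becomes 4; next result becomes 0; next at idx=2:; next result becomes 0; next at pos=0:; next result becomes -2; next at pos=1:; next result becomes -4; next at pos=2:; next result becomes -6; next at idx=3:; next result becomes -6; next at pos=0:; next result becomes -8; next at pos=1:; next result becomes -10; next at pos=2:; next result becomes -12; next at idx=4:; next result becomes -12; next at pos=0:; next result becomes -14; next at pos=1:; next result becomes -16; next at pos=2:; next result becomes -18; next at idx=5:; next result becomes -18; next at pos=0:; next result becomes -20; next at pos=1:; next result becomes -22; next at pos=2:; next result becomes -24; next at idx=6:; next result becomes -24; next at pos=0:; next result becomes -26; next at pos=1:; next result becomes -28; next at pos=2:; next result becomes -30; next total becomes -26; next final value -34
10 and -34 differ, so these are not the same function on this domain.
verdict: not equivalent; witness: base=-4, step=-2


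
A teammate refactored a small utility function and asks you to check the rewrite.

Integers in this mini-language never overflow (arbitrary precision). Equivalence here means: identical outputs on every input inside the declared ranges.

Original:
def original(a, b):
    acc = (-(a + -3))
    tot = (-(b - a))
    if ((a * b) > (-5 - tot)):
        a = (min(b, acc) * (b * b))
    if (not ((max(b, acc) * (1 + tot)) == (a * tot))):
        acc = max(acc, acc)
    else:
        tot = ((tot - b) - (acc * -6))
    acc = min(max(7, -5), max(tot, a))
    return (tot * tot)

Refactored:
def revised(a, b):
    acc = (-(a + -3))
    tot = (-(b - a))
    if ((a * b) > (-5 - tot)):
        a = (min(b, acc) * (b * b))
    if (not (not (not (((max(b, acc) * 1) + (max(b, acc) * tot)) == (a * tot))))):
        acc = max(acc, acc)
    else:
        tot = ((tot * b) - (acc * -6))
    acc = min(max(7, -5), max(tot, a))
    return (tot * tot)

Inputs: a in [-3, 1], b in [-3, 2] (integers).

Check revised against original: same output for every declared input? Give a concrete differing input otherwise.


On input a=-1, b=0, original returns 529 while revised returns 576.
verdict: not equivalent; witness: a=-1, b=0


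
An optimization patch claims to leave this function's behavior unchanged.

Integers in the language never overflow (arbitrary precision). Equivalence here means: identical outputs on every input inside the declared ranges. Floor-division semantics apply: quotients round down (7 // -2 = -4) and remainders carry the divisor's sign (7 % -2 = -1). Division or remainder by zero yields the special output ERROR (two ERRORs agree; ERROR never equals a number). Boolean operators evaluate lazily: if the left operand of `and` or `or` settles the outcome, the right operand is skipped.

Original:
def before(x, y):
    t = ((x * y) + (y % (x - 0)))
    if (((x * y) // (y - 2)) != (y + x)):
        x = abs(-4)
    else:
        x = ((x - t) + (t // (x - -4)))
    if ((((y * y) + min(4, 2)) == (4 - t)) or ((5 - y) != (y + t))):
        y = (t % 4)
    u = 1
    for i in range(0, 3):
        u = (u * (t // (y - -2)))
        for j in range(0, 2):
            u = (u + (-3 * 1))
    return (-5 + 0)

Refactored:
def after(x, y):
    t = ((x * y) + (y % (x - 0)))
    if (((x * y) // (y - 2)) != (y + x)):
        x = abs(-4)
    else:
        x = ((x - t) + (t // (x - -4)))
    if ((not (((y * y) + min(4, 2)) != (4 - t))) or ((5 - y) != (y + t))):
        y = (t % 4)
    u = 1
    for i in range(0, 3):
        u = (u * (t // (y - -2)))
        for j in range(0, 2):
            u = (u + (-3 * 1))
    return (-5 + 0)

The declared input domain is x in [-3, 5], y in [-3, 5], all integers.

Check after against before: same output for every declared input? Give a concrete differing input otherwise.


Equivalent — the differences include comparison usage differs, boolean connective usage differs, yet no declared input distinguishes the two.
Spot check at x=0, y=-2 — before: division by zero -> ERROR. after: division by zero -> ERROR. Both give ERROR.
Across all 81 domain points the two functions coincide.
verdict: equivalent


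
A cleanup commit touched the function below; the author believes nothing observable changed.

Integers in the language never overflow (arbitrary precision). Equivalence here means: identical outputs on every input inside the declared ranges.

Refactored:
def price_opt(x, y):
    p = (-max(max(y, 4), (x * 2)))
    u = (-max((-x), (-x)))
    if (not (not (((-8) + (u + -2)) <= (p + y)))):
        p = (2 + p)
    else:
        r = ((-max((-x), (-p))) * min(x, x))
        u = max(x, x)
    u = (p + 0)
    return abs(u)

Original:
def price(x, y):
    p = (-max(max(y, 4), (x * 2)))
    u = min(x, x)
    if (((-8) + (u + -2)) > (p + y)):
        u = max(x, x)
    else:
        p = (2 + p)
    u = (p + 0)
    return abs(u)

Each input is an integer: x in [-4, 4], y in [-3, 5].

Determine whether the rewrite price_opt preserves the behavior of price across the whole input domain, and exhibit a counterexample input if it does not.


Equivalent — the differences include comparison usage differs; and statement counts differ; and boolean connective usage differs; and local variable names differ; and min/max/abs usage differs; and arithmetic usage differs, yet no declared input distinguishes the two.
One worked example (x=-3, y=1) — price: p becomes -4; next u becomes -3; next (((-8) + (u + -2)) > (p + y)) evaluates to false; next p becomes -2; next u becomes -2; next final value 2; price_opt: p becomes -4; next u becomes -3; next (not (not (((-8) + (u + -2)) <= (p + y)))) evaluates to true; next p becomes -2; next u becomes -2; next final value 2; agreement on 2.
Checked all 81 inputs in the declared domain: the outputs agree on every one.
verdict: equivalent


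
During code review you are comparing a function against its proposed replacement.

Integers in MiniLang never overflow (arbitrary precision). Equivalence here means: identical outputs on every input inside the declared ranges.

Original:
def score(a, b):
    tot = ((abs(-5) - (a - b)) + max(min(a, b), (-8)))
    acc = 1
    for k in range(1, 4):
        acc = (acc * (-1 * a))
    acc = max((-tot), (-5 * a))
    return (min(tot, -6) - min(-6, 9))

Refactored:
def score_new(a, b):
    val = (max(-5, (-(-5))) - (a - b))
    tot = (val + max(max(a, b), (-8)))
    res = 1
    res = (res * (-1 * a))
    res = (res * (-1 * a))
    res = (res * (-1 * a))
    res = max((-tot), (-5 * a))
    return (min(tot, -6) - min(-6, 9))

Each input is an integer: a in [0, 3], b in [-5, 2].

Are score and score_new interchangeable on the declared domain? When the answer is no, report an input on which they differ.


Input a=2, b=-5: -1 from score versus 0 from score_new.
verdict: not equivalent; witness: a=2, b=-5


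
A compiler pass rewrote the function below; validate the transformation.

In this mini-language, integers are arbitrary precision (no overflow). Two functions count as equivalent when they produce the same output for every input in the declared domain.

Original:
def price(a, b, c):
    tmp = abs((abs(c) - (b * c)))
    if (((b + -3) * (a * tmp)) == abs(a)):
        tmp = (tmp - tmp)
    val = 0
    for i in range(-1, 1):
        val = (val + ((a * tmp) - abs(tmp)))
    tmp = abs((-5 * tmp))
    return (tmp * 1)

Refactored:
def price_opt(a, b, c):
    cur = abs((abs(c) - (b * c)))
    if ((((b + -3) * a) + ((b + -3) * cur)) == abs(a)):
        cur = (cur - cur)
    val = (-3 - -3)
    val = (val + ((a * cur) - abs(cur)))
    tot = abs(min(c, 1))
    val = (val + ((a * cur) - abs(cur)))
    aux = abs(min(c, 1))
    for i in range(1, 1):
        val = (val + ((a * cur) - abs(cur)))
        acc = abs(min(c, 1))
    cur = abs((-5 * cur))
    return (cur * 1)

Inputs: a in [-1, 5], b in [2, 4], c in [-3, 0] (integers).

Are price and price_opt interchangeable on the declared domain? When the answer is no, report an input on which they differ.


Evaluate both at a=0, b=2, c=-3.
price: tmp=9, then (((b + -3) * (a * tmp)) == abs(a)) is true, then tmp=0, then val=0, then (i=-1), then val=0, then (i=0), then val=0, then tmp=0, then returns 0
price_opt: cur=9, then ((((b + -3) * a) + ((b + -3) * cur)) == abs(a)) is false, then val=0, then val=-9, then tot=3, then val=-18, then aux=3, then the loop over i runs zero times, then cur=45, then returns 45
0 != 45, so the rewrite changes behavior.
verdict: not equivalent; witness: a=0, b=2, c=-3


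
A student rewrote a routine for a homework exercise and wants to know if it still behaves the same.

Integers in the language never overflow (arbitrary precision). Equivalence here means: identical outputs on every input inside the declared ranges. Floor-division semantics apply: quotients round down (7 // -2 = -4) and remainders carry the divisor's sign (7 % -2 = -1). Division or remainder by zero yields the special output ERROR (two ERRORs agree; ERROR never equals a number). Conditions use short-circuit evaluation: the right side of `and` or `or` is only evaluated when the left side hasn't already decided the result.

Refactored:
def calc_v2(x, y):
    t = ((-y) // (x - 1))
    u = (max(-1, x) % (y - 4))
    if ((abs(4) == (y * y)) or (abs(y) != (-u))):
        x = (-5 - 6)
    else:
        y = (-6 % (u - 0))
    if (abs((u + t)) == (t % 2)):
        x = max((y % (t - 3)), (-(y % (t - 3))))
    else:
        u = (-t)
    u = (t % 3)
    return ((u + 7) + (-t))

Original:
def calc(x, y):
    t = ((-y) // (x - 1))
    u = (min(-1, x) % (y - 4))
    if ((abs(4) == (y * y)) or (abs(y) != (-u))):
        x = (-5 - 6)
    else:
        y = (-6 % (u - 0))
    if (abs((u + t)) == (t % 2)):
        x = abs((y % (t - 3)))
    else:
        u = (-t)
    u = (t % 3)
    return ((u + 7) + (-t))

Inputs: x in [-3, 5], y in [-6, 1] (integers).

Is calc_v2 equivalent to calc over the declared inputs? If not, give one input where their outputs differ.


Try x=0, y=0.
calc: t := 0 | u := -1 | ((abs(4) == (y * y)) or (abs(y) != (-u))): true | x := -11 | (abs((u + t)) == (t % 2)): false | u := 0 | u := 0 | result 7
calc_v2: t := 0 | u := 0 | ((abs(4) == (y * y)) or (abs(y) != (-u))): false | divide-by-zero, output ERROR
7 != ERROR, so the rewrite changes behavior.
verdict: not equivalent; witness: x=0, y=0


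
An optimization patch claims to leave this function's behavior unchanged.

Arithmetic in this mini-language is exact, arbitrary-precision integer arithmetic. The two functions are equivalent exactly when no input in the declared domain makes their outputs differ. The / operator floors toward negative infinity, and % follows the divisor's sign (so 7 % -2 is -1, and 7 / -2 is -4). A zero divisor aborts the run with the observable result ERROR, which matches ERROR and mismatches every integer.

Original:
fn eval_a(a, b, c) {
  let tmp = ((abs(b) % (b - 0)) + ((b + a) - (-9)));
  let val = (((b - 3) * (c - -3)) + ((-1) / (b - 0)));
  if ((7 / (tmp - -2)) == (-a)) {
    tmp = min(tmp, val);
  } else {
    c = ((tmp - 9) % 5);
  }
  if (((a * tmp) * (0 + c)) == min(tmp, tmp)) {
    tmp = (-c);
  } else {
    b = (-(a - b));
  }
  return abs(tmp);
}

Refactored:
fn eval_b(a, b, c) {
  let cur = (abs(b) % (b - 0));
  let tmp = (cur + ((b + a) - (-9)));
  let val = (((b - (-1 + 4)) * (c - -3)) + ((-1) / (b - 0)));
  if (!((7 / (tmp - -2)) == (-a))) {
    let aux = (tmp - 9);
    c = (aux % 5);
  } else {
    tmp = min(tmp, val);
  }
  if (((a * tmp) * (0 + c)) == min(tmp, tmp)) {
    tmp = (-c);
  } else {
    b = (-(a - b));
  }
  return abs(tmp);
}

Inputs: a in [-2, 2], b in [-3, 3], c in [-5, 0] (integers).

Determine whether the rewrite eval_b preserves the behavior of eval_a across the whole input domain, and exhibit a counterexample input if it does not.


Reading the diff, among the changes: arithmetic usage differs; and local variable names differ; and statement counts differ; and constant usage differs; and boolean connective usage differs.
Spot check at a=-2, b=3, c=-1 — eval_a: tmp := 10 | val := -1 | ((7 / (tmp - -2)) == (-a)): false | c := 1 | (((a * tmp) * (0 + c)) == min(tmp, tmp)): false | b := 5 | result 10. eval_b: cur := 0 | tmp := 10 | val := -1 | (!((7 / (tmp - -2)) == (-a))): true | aux := 1 | c := 1 | (((a * tmp) * (0 + c)) == min(tmp, tmp)): false | b := 5 | result 10. Both give 10.
An exhaustive pass over the 210 declared inputs shows identical outputs.
verdict: equivalent


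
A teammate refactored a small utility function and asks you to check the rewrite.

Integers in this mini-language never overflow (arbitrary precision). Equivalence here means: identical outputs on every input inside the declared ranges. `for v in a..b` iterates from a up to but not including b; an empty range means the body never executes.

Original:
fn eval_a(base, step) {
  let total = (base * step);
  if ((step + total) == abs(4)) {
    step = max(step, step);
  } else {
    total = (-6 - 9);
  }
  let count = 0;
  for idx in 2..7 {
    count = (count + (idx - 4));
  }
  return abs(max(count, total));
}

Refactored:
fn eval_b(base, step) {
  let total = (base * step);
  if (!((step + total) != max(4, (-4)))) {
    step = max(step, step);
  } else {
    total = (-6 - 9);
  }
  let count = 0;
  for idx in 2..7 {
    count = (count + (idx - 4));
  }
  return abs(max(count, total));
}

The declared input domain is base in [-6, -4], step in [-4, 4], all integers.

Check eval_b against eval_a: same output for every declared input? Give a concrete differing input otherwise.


The two versions differ — the changes include boolean connective usage differs; and min/max/abs usage differs; and comparison usage differs; and constant usage differs.
Tracing base=-5, step=1: eval_a: total becomes -5; next ((step + total) == abs(4)) evaluates to false; next total becomes -15; next count becomes 0; next at idx=2:; next count becomes -2; next at idx=3:; next count becomes -3; next at idx=4:; next count becomes -3; next at idx=5:; next count becomes -2; next at idx=6:; next count becomes 0; next final value 0 | eval_b: total becomes -5; next (!((step + total) != max(4, (-4)))) evaluates to false; next total becomes -15; next count becomes 0; next at idx=2:; next count becomes -2; next at idx=3:; next count becomes -3; next at idx=4:; next count becomes -3; next at idx=5:; next count becomes -2; next at idx=6:; next count becomes 0; next final value 0 — matching result 0.
Sweeping the whole domain (27 inputs) finds no disagreement.
verdict: equivalent
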